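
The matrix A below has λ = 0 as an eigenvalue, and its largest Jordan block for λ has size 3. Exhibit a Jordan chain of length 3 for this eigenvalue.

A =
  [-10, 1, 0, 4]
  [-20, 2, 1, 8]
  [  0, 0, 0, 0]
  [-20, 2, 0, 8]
A Jordan chain for λ = 0 of length 3:
v_1 = (1, 2, 0, 2)ᵀ
v_2 = (0, 1, 0, 0)ᵀ
v_3 = (0, 0, 1, 0)ᵀ

Let N = A − (0)·I. We want v_3 with N^3 v_3 = 0 but N^2 v_3 ≠ 0; then v_{j-1} := N · v_j for j = 3, …, 2.

Pick v_3 = (0, 0, 1, 0)ᵀ.
Then v_2 = N · v_3 = (0, 1, 0, 0)ᵀ.
Then v_1 = N · v_2 = (1, 2, 0, 2)ᵀ.

Sanity check: (A − (0)·I) v_1 = (0, 0, 0, 0)ᵀ = 0. ✓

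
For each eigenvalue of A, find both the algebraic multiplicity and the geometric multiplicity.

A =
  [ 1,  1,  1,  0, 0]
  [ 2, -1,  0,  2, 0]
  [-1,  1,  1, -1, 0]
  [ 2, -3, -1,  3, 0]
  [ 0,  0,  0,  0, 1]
λ = 1: alg = 5, geom = 3

Step 1 — factor the characteristic polynomial to read off the algebraic multiplicities:
  χ_A(x) = (x - 1)^5

Step 2 — compute geometric multiplicities via the rank-nullity identity g(λ) = n − rank(A − λI):
  rank(A − (1)·I) = 2, so dim ker(A − (1)·I) = n − 2 = 3

Summary:
  λ = 1: algebraic multiplicity = 5, geometric multiplicity = 3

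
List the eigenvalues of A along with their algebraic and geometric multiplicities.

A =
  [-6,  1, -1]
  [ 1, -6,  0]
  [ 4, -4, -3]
λ = -5: alg = 3, geom = 1

Step 1 — factor the characteristic polynomial to read off the algebraic multiplicities:
  χ_A(x) = (x + 5)^3

Step 2 — compute geometric multiplicities via the rank-nullity identity g(λ) = n − rank(A − λI):
  rank(A − (-5)·I) = 2, so dim ker(A − (-5)·I) = n − 2 = 1

Summary:
  λ = -5: algebraic multiplicity = 3, geometric multiplicity = 1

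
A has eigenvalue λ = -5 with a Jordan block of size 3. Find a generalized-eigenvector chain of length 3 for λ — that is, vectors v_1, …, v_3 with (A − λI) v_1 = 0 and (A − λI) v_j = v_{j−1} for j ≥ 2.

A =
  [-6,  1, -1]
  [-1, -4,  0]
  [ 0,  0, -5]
A Jordan chain for λ = -5 of length 3:
v_1 = (1, 1, 0)ᵀ
v_2 = (-1, 0, 0)ᵀ
v_3 = (0, 0, 1)ᵀ

Let N = A − (-5)·I. We want v_3 with N^3 v_3 = 0 but N^2 v_3 ≠ 0; then v_{j-1} := N · v_j for j = 3, …, 2.

Pick v_3 = (0, 0, 1)ᵀ.
Then v_2 = N · v_3 = (-1, 0, 0)ᵀ.
Then v_1 = N · v_2 = (1, 1, 0)ᵀ.

Sanity check: (A − (-5)·I) v_1 = (0, 0, 0)ᵀ = 0. ✓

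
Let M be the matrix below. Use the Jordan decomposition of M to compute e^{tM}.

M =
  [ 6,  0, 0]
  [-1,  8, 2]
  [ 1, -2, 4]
e^{tM} =
  [exp(6*t), 0, 0]
  [-t*exp(6*t), 2*t*exp(6*t) + exp(6*t), 2*t*exp(6*t)]
  [t*exp(6*t), -2*t*exp(6*t), -2*t*exp(6*t) + exp(6*t)]

Strategy: write M = P · J · P⁻¹ where J is a Jordan canonical form, so e^{tM} = P · e^{tJ} · P⁻¹, and e^{tJ} can be computed block-by-block.

M has Jordan form
J =
  [6, 1, 0]
  [0, 6, 0]
  [0, 0, 6]
(up to reordering of blocks).

Per-block formulas:
  For a 2×2 Jordan block J_2(6): exp(t · J_2(6)) = e^(6t)·(I + t·N), where N is the 2×2 nilpotent shift.
  For a 1×1 block at λ = 6: exp(t · [6]) = [e^(6t)].

After assembling e^{tJ} and conjugating by P, we get:

e^{tM} =
  [exp(6*t), 0, 0]
  [-t*exp(6*t), 2*t*exp(6*t) + exp(6*t), 2*t*exp(6*t)]
  [t*exp(6*t), -2*t*exp(6*t), -2*t*exp(6*t) + exp(6*t)]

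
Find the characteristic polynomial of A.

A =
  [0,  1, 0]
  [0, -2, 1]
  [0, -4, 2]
x^3

Expanding det(x·I − A) (e.g. by cofactor expansion or by noting that A is similar to its Jordan form J, which has the same characteristic polynomial as A) gives
  χ_A(x) = x^3
which factors as x^3. The eigenvalues (with algebraic multiplicities) are λ = 0 with multiplicity 3.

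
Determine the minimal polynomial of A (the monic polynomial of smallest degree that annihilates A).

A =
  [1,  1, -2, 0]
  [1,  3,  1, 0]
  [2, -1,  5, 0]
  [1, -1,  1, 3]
x^3 - 9*x^2 + 27*x - 27

The characteristic polynomial is χ_A(x) = (x - 3)^4, so the eigenvalues are known. The minimal polynomial is
  m_A(x) = Π_λ (x − λ)^{k_λ}
where k_λ is the size of the *largest* Jordan block for λ (equivalently, the smallest k with (A − λI)^k v = 0 for every generalised eigenvector v of λ).

  λ = 3: largest Jordan block has size 3, contributing (x − 3)^3

So m_A(x) = (x - 3)^3 = x^3 - 9*x^2 + 27*x - 27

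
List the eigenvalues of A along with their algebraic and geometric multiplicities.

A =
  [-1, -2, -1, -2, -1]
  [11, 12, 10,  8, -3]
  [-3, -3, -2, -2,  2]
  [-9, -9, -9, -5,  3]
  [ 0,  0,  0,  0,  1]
λ = 1: alg = 5, geom = 2

Step 1 — factor the characteristic polynomial to read off the algebraic multiplicities:
  χ_A(x) = (x - 1)^5

Step 2 — compute geometric multiplicities via the rank-nullity identity g(λ) = n − rank(A − λI):
  rank(A − (1)·I) = 3, so dim ker(A − (1)·I) = n − 3 = 2

Summary:
  λ = 1: algebraic multiplicity = 5, geometric multiplicity = 2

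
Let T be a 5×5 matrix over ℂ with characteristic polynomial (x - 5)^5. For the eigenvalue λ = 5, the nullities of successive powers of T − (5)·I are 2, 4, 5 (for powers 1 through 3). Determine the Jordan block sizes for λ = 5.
Block sizes for λ = 5: [3, 2]

From the dimensions of kernels of powers, the number of Jordan blocks of size at least j is d_j − d_{j−1} where d_j = dim ker(N^j) (with d_0 = 0). Computing the differences gives [2, 2, 1].
The number of blocks of size exactly k is (#blocks of size ≥ k) − (#blocks of size ≥ k + 1), so the partition is: 1 block(s) of size 2, 1 block(s) of size 3.
In nonincreasing order the block sizes are [3, 2].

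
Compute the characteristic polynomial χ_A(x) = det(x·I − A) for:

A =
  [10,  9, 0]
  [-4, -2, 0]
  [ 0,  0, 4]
x^3 - 12*x^2 + 48*x - 64

Expanding det(x·I − A) (e.g. by cofactor expansion or by noting that A is similar to its Jordan form J, which has the same characteristic polynomial as A) gives
  χ_A(x) = x^3 - 12*x^2 + 48*x - 64
which factors as (x - 4)^3. The eigenvalues (with algebraic multiplicities) are λ = 4 with multiplicity 3.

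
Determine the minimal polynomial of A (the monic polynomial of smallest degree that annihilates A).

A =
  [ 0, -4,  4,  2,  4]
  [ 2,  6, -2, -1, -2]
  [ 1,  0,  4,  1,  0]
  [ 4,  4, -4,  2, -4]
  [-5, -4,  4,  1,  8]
x^2 - 8*x + 16

The characteristic polynomial is χ_A(x) = (x - 4)^5, so the eigenvalues are known. The minimal polynomial is
  m_A(x) = Π_λ (x − λ)^{k_λ}
where k_λ is the size of the *largest* Jordan block for λ (equivalently, the smallest k with (A − λI)^k v = 0 for every generalised eigenvector v of λ).

  λ = 4: largest Jordan block has size 2, contributing (x − 4)^2

So m_A(x) = (x - 4)^2 = x^2 - 8*x + 16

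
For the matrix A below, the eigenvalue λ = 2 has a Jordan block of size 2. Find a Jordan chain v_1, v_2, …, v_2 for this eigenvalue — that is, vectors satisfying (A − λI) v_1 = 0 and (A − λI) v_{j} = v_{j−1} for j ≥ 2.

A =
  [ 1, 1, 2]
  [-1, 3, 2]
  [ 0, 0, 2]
A Jordan chain for λ = 2 of length 2:
v_1 = (-1, -1, 0)ᵀ
v_2 = (1, 0, 0)ᵀ

Let N = A − (2)·I. We want v_2 with N^2 v_2 = 0 but N^1 v_2 ≠ 0; then v_{j-1} := N · v_j for j = 2, …, 2.

Pick v_2 = (1, 0, 0)ᵀ.
Then v_1 = N · v_2 = (-1, -1, 0)ᵀ.

Sanity check: (A − (2)·I) v_1 = (0, 0, 0)ᵀ = 0. ✓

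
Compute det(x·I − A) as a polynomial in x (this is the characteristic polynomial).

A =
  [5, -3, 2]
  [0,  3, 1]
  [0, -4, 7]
x^3 - 15*x^2 + 75*x - 125

Expanding det(x·I − A) (e.g. by cofactor expansion or by noting that A is similar to its Jordan form J, which has the same characteristic polynomial as A) gives
  χ_A(x) = x^3 - 15*x^2 + 75*x - 125
which factors as (x - 5)^3. The eigenvalues (with algebraic multiplicities) are λ = 5 with multiplicity 3.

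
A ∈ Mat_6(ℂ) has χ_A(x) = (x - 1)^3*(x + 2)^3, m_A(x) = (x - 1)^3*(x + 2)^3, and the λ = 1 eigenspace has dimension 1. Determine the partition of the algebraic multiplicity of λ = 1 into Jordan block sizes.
Block sizes for λ = 1: [3]

Step 1 — from the characteristic polynomial, algebraic multiplicity of λ = 1 is 3. From dim ker(A − (1)·I) = 1, there are exactly 1 Jordan blocks for λ = 1.
Step 2 — from the minimal polynomial, the factor (x − 1)^3 tells us the largest block for λ = 1 has size 3.
Step 3 — with total size 3, 1 blocks, and largest block 3, the block sizes (in nonincreasing order) are [3].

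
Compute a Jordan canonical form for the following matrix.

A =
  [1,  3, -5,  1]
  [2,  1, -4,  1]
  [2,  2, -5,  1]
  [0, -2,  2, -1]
J_2(-1) ⊕ J_2(-1)

The characteristic polynomial is
  det(x·I − A) = x^4 + 4*x^3 + 6*x^2 + 4*x + 1 = (x + 1)^4

Eigenvalues and multiplicities (the geometric multiplicity of λ is n − rank(A − λI), which equals the number of Jordan blocks for λ):
  λ = -1: algebraic multiplicity = 4, geometric multiplicity = 2

Determining the block sizes for each eigenvalue:
  λ = -1: with am = 4 and gm = 2, the partition is not yet determined (e.g. several partitions of 4 into 2 parts exist). Let N = A − (-1)·I. Computing rank(N^1) = 2, rank(N^2) = 0; the number of blocks of size ≥ j is rank(N^{j−1}) − rank(N^j), giving [2, 2]. So we have 2 block(s) of size 2 → block sizes [2, 2]

Assembling the blocks gives a Jordan form
J =
  [-1,  1,  0,  0]
  [ 0, -1,  0,  0]
  [ 0,  0, -1,  1]
  [ 0,  0,  0, -1]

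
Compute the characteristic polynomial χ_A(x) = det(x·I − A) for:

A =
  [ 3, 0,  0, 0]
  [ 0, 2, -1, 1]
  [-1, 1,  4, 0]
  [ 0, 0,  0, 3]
x^4 - 12*x^3 + 54*x^2 - 108*x + 81

Expanding det(x·I − A) (e.g. by cofactor expansion or by noting that A is similar to its Jordan form J, which has the same characteristic polynomial as A) gives
  χ_A(x) = x^4 - 12*x^3 + 54*x^2 - 108*x + 81
which factors as (x - 3)^4. The eigenvalues (with algebraic multiplicities) are λ = 3 with multiplicity 4.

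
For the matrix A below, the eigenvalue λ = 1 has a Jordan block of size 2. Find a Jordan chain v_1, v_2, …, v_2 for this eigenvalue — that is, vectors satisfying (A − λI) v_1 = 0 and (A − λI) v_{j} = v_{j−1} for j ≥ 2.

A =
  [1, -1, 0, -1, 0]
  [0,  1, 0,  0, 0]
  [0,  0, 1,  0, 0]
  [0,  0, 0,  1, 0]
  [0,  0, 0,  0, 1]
A Jordan chain for λ = 1 of length 2:
v_1 = (-1, 0, 0, 0, 0)ᵀ
v_2 = (0, 1, 0, 0, 0)ᵀ

Let N = A − (1)·I. We want v_2 with N^2 v_2 = 0 but N^1 v_2 ≠ 0; then v_{j-1} := N · v_j for j = 2, …, 2.

Pick v_2 = (0, 1, 0, 0, 0)ᵀ.
Then v_1 = N · v_2 = (-1, 0, 0, 0, 0)ᵀ.

Sanity check: (A − (1)·I) v_1 = (0, 0, 0, 0, 0)ᵀ = 0. ✓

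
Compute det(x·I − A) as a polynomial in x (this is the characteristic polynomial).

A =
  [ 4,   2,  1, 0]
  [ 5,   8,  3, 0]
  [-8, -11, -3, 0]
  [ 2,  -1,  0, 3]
x^4 - 12*x^3 + 54*x^2 - 108*x + 81

Expanding det(x·I − A) (e.g. by cofactor expansion or by noting that A is similar to its Jordan form J, which has the same characteristic polynomial as A) gives
  χ_A(x) = x^4 - 12*x^3 + 54*x^2 - 108*x + 81
which factors as (x - 3)^4. The eigenvalues (with algebraic multiplicities) are λ = 3 with multiplicity 4.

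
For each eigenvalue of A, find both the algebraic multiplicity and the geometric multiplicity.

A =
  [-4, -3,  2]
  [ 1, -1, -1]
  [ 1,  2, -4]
λ = -3: alg = 3, geom = 1

Step 1 — factor the characteristic polynomial to read off the algebraic multiplicities:
  χ_A(x) = (x + 3)^3

Step 2 — compute geometric multiplicities via the rank-nullity identity g(λ) = n − rank(A − λI):
  rank(A − (-3)·I) = 2, so dim ker(A − (-3)·I) = n − 2 = 1

Summary:
  λ = -3: algebraic multiplicity = 3, geometric multiplicity = 1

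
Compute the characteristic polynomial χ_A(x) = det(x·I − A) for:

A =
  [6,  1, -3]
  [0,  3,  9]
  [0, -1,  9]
x^3 - 18*x^2 + 108*x - 216

Expanding det(x·I − A) (e.g. by cofactor expansion or by noting that A is similar to its Jordan form J, which has the same characteristic polynomial as A) gives
  χ_A(x) = x^3 - 18*x^2 + 108*x - 216
which factors as (x - 6)^3. The eigenvalues (with algebraic multiplicities) are λ = 6 with multiplicity 3.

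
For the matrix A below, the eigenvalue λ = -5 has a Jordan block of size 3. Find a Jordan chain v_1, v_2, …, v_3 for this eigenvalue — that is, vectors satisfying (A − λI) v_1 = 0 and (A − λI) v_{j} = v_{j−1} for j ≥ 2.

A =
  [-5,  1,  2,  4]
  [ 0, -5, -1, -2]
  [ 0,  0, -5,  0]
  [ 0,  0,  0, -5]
A Jordan chain for λ = -5 of length 3:
v_1 = (-1, 0, 0, 0)ᵀ
v_2 = (2, -1, 0, 0)ᵀ
v_3 = (0, 0, 1, 0)ᵀ

Let N = A − (-5)·I. We want v_3 with N^3 v_3 = 0 but N^2 v_3 ≠ 0; then v_{j-1} := N · v_j for j = 3, …, 2.

Pick v_3 = (0, 0, 1, 0)ᵀ.
Then v_2 = N · v_3 = (2, -1, 0, 0)ᵀ.
Then v_1 = N · v_2 = (-1, 0, 0, 0)ᵀ.

Sanity check: (A − (-5)·I) v_1 = (0, 0, 0, 0)ᵀ = 0. ✓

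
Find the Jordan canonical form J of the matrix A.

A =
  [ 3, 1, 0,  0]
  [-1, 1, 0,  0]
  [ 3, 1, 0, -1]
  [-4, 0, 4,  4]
J_2(2) ⊕ J_2(2)

The characteristic polynomial is
  det(x·I − A) = x^4 - 8*x^3 + 24*x^2 - 32*x + 16 = (x - 2)^4

Eigenvalues and multiplicities (the geometric multiplicity of λ is n − rank(A − λI), which equals the number of Jordan blocks for λ):
  λ = 2: algebraic multiplicity = 4, geometric multiplicity = 2

Determining the block sizes for each eigenvalue:
  λ = 2: with am = 4 and gm = 2, the partition is not yet determined (e.g. several partitions of 4 into 2 parts exist). Let N = A − (2)·I. Computing rank(N^1) = 2, rank(N^2) = 0; the number of blocks of size ≥ j is rank(N^{j−1}) − rank(N^j), giving [2, 2]. So we have 2 block(s) of size 2 → block sizes [2, 2]

Assembling the blocks gives a Jordan form
J =
  [2, 1, 0, 0]
  [0, 2, 0, 0]
  [0, 0, 2, 1]
  [0, 0, 0, 2]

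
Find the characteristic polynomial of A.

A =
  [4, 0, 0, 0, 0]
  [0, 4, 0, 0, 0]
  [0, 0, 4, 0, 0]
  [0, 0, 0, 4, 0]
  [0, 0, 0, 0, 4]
x^5 - 20*x^4 + 160*x^3 - 640*x^2 + 1280*x - 1024

Expanding det(x·I − A) (e.g. by cofactor expansion or by noting that A is similar to its Jordan form J, which has the same characteristic polynomial as A) gives
  χ_A(x) = x^5 - 20*x^4 + 160*x^3 - 640*x^2 + 1280*x - 1024
which factors as (x - 4)^5. The eigenvalues (with algebraic multiplicities) are λ = 4 with multiplicity 5.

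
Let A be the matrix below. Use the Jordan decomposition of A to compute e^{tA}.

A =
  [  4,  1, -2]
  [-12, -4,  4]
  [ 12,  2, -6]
e^{tA} =
  [6*t*exp(-2*t) + exp(-2*t), t*exp(-2*t), -2*t*exp(-2*t)]
  [-12*t*exp(-2*t), -2*t*exp(-2*t) + exp(-2*t), 4*t*exp(-2*t)]
  [12*t*exp(-2*t), 2*t*exp(-2*t), -4*t*exp(-2*t) + exp(-2*t)]

Strategy: write A = P · J · P⁻¹ where J is a Jordan canonical form, so e^{tA} = P · e^{tJ} · P⁻¹, and e^{tJ} can be computed block-by-block.

A has Jordan form
J =
  [-2,  1,  0]
  [ 0, -2,  0]
  [ 0,  0, -2]
(up to reordering of blocks).

Per-block formulas:
  For a 1×1 block at λ = -2: exp(t · [-2]) = [e^(-2t)].
  For a 2×2 Jordan block J_2(-2): exp(t · J_2(-2)) = e^(-2t)·(I + t·N), where N is the 2×2 nilpotent shift.

After assembling e^{tJ} and conjugating by P, we get:

e^{tA} =
  [6*t*exp(-2*t) + exp(-2*t), t*exp(-2*t), -2*t*exp(-2*t)]
  [-12*t*exp(-2*t), -2*t*exp(-2*t) + exp(-2*t), 4*t*exp(-2*t)]
  [12*t*exp(-2*t), 2*t*exp(-2*t), -4*t*exp(-2*t) + exp(-2*t)]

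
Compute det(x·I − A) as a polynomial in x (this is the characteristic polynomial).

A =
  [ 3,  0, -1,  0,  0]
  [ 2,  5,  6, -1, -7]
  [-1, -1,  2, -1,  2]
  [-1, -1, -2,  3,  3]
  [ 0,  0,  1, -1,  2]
x^5 - 15*x^4 + 90*x^3 - 270*x^2 + 405*x - 243

Expanding det(x·I − A) (e.g. by cofactor expansion or by noting that A is similar to its Jordan form J, which has the same characteristic polynomial as A) gives
  χ_A(x) = x^5 - 15*x^4 + 90*x^3 - 270*x^2 + 405*x - 243
which factors as (x - 3)^5. The eigenvalues (with algebraic multiplicities) are λ = 3 with multiplicity 5.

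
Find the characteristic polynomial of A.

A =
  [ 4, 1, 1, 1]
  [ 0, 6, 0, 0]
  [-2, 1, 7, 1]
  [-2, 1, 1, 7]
x^4 - 24*x^3 + 216*x^2 - 864*x + 1296

Expanding det(x·I − A) (e.g. by cofactor expansion or by noting that A is similar to its Jordan form J, which has the same characteristic polynomial as A) gives
  χ_A(x) = x^4 - 24*x^3 + 216*x^2 - 864*x + 1296
which factors as (x - 6)^4. The eigenvalues (with algebraic multiplicities) are λ = 6 with multiplicity 4.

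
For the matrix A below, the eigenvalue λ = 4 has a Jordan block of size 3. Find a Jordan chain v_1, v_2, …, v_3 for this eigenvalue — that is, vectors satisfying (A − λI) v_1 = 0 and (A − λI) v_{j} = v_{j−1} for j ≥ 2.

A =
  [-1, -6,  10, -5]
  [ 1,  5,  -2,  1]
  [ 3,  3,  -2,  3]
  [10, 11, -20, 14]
A Jordan chain for λ = 4 of length 3:
v_1 = (-1, 0, 0, 1)ᵀ
v_2 = (-5, 1, 3, 10)ᵀ
v_3 = (1, 0, 0, 0)ᵀ

Let N = A − (4)·I. We want v_3 with N^3 v_3 = 0 but N^2 v_3 ≠ 0; then v_{j-1} := N · v_j for j = 3, …, 2.

Pick v_3 = (1, 0, 0, 0)ᵀ.
Then v_2 = N · v_3 = (-5, 1, 3, 10)ᵀ.
Then v_1 = N · v_2 = (-1, 0, 0, 1)ᵀ.

Sanity check: (A − (4)·I) v_1 = (0, 0, 0, 0)ᵀ = 0. ✓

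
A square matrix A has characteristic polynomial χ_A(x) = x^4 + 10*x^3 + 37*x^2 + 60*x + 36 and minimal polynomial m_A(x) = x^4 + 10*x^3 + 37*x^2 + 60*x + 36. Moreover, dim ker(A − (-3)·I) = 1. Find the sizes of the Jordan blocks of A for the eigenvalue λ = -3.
Block sizes for λ = -3: [2]

Step 1 — from the characteristic polynomial, algebraic multiplicity of λ = -3 is 2. From dim ker(A − (-3)·I) = 1, there are exactly 1 Jordan blocks for λ = -3.
Step 2 — from the minimal polynomial, the factor (x + 3)^2 tells us the largest block for λ = -3 has size 2.
Step 3 — with total size 2, 1 blocks, and largest block 2, the block sizes (in nonincreasing order) are [2].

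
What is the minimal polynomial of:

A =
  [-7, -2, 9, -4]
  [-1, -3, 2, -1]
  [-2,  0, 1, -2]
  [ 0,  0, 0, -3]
x^3 + 9*x^2 + 27*x + 27

The characteristic polynomial is χ_A(x) = (x + 3)^4, so the eigenvalues are known. The minimal polynomial is
  m_A(x) = Π_λ (x − λ)^{k_λ}
where k_λ is the size of the *largest* Jordan block for λ (equivalently, the smallest k with (A − λI)^k v = 0 for every generalised eigenvector v of λ).

  λ = -3: largest Jordan block has size 3, contributing (x + 3)^3

So m_A(x) = (x + 3)^3 = x^3 + 9*x^2 + 27*x + 27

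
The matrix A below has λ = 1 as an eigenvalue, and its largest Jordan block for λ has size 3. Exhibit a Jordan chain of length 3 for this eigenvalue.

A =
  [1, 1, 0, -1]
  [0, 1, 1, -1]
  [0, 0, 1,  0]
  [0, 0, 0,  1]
A Jordan chain for λ = 1 of length 3:
v_1 = (1, 0, 0, 0)ᵀ
v_2 = (0, 1, 0, 0)ᵀ
v_3 = (0, 0, 1, 0)ᵀ

Let N = A − (1)·I. We want v_3 with N^3 v_3 = 0 but N^2 v_3 ≠ 0; then v_{j-1} := N · v_j for j = 3, …, 2.

Pick v_3 = (0, 0, 1, 0)ᵀ.
Then v_2 = N · v_3 = (0, 1, 0, 0)ᵀ.
Then v_1 = N · v_2 = (1, 0, 0, 0)ᵀ.

Sanity check: (A − (1)·I) v_1 = (0, 0, 0, 0)ᵀ = 0. ✓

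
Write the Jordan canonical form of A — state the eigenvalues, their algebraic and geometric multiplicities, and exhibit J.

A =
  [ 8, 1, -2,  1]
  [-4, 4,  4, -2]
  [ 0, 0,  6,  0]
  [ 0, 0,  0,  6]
J_2(6) ⊕ J_1(6) ⊕ J_1(6)

The characteristic polynomial is
  det(x·I − A) = x^4 - 24*x^3 + 216*x^2 - 864*x + 1296 = (x - 6)^4

Eigenvalues and multiplicities (the geometric multiplicity of λ is n − rank(A − λI), which equals the number of Jordan blocks for λ):
  λ = 6: algebraic multiplicity = 4, geometric multiplicity = 3

Determining the block sizes for each eigenvalue:
  λ = 6: 3 blocks summing to 4 forces exactly one block of size 2 and the rest size 1 → block sizes [2, 1, 1]

Assembling the blocks gives a Jordan form
J =
  [6, 1, 0, 0]
  [0, 6, 0, 0]
  [0, 0, 6, 0]
  [0, 0, 0, 6]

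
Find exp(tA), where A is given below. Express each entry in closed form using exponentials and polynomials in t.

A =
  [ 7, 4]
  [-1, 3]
e^{tA} =
  [2*t*exp(5*t) + exp(5*t), 4*t*exp(5*t)]
  [-t*exp(5*t), -2*t*exp(5*t) + exp(5*t)]

Strategy: write A = P · J · P⁻¹ where J is a Jordan canonical form, so e^{tA} = P · e^{tJ} · P⁻¹, and e^{tJ} can be computed block-by-block.

A has Jordan form
J =
  [5, 1]
  [0, 5]
(up to reordering of blocks).

Per-block formulas:
  For a 2×2 Jordan block J_2(5): exp(t · J_2(5)) = e^(5t)·(I + t·N), where N is the 2×2 nilpotent shift.

After assembling e^{tJ} and conjugating by P, we get:

e^{tA} =
  [2*t*exp(5*t) + exp(5*t), 4*t*exp(5*t)]
  [-t*exp(5*t), -2*t*exp(5*t) + exp(5*t)]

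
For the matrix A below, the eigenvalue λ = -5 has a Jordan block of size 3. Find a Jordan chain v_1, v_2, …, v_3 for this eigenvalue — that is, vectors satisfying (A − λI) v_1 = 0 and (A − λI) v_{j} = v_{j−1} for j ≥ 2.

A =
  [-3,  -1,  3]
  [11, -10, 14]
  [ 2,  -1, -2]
A Jordan chain for λ = -5 of length 3:
v_1 = (-1, -5, -1)ᵀ
v_2 = (2, 11, 2)ᵀ
v_3 = (1, 0, 0)ᵀ

Let N = A − (-5)·I. We want v_3 with N^3 v_3 = 0 but N^2 v_3 ≠ 0; then v_{j-1} := N · v_j for j = 3, …, 2.

Pick v_3 = (1, 0, 0)ᵀ.
Then v_2 = N · v_3 = (2, 11, 2)ᵀ.
Then v_1 = N · v_2 = (-1, -5, -1)ᵀ.

Sanity check: (A − (-5)·I) v_1 = (0, 0, 0)ᵀ = 0. ✓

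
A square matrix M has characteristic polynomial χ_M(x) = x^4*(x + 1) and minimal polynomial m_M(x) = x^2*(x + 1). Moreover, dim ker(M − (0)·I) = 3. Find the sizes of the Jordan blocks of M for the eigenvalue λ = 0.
Block sizes for λ = 0: [2, 1, 1]

Step 1 — from the characteristic polynomial, algebraic multiplicity of λ = 0 is 4. From dim ker(M − (0)·I) = 3, there are exactly 3 Jordan blocks for λ = 0.
Step 2 — from the minimal polynomial, the factor (x − 0)^2 tells us the largest block for λ = 0 has size 2.
Step 3 — with total size 4, 3 blocks, and largest block 2, the block sizes (in nonincreasing order) are [2, 1, 1].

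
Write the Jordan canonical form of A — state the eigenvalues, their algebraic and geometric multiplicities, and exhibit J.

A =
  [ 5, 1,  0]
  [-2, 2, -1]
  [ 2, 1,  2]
J_3(3)

The characteristic polynomial is
  det(x·I − A) = x^3 - 9*x^2 + 27*x - 27 = (x - 3)^3

Eigenvalues and multiplicities (the geometric multiplicity of λ is n − rank(A − λI), which equals the number of Jordan blocks for λ):
  λ = 3: algebraic multiplicity = 3, geometric multiplicity = 1

Determining the block sizes for each eigenvalue:
  λ = 3: one block (gm = 1), so the single block has size am = 3 → block sizes [3]

Assembling the blocks gives a Jordan form
J =
  [3, 1, 0]
  [0, 3, 1]
  [0, 0, 3]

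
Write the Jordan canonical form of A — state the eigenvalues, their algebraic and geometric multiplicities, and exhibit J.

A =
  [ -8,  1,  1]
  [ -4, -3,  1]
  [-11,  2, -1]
J_3(-4)

The characteristic polynomial is
  det(x·I − A) = x^3 + 12*x^2 + 48*x + 64 = (x + 4)^3

Eigenvalues and multiplicities (the geometric multiplicity of λ is n − rank(A − λI), which equals the number of Jordan blocks for λ):
  λ = -4: algebraic multiplicity = 3, geometric multiplicity = 1

Determining the block sizes for each eigenvalue:
  λ = -4: one block (gm = 1), so the single block has size am = 3 → block sizes [3]

Assembling the blocks gives a Jordan form
J =
  [-4,  1,  0]
  [ 0, -4,  1]
  [ 0,  0, -4]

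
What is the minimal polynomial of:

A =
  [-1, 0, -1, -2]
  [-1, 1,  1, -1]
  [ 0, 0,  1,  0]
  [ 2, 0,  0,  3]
x^3 - 3*x^2 + 3*x - 1

The characteristic polynomial is χ_A(x) = (x - 1)^4, so the eigenvalues are known. The minimal polynomial is
  m_A(x) = Π_λ (x − λ)^{k_λ}
where k_λ is the size of the *largest* Jordan block for λ (equivalently, the smallest k with (A − λI)^k v = 0 for every generalised eigenvector v of λ).

  λ = 1: largest Jordan block has size 3, contributing (x − 1)^3

So m_A(x) = (x - 1)^3 = x^3 - 3*x^2 + 3*x - 1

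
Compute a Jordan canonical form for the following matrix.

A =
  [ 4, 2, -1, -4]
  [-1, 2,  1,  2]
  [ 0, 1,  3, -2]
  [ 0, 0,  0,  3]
J_3(3) ⊕ J_1(3)

The characteristic polynomial is
  det(x·I − A) = x^4 - 12*x^3 + 54*x^2 - 108*x + 81 = (x - 3)^4

Eigenvalues and multiplicities (the geometric multiplicity of λ is n − rank(A − λI), which equals the number of Jordan blocks for λ):
  λ = 3: algebraic multiplicity = 4, geometric multiplicity = 2

Determining the block sizes for each eigenvalue:
  λ = 3: with am = 4 and gm = 2, the partition is not yet determined (e.g. several partitions of 4 into 2 parts exist). Let N = A − (3)·I. Computing rank(N^1) = 2, rank(N^2) = 1, rank(N^3) = 0; the number of blocks of size ≥ j is rank(N^{j−1}) − rank(N^j), giving [2, 1, 1]. So we have 1 block(s) of size 3, 1 block(s) of size 1 → block sizes [3, 1]

Assembling the blocks gives a Jordan form
J =
  [3, 1, 0, 0]
  [0, 3, 1, 0]
  [0, 0, 3, 0]
  [0, 0, 0, 3]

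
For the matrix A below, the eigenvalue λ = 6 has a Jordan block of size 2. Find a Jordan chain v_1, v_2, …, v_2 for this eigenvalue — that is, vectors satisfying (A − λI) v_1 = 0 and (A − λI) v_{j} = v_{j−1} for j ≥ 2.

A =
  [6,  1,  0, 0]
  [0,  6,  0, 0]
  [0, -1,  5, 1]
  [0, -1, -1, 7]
A Jordan chain for λ = 6 of length 2:
v_1 = (1, 0, -1, -1)ᵀ
v_2 = (0, 1, 0, 0)ᵀ

Let N = A − (6)·I. We want v_2 with N^2 v_2 = 0 but N^1 v_2 ≠ 0; then v_{j-1} := N · v_j for j = 2, …, 2.

Pick v_2 = (0, 1, 0, 0)ᵀ.
Then v_1 = N · v_2 = (1, 0, -1, -1)ᵀ.

Sanity check: (A − (6)·I) v_1 = (0, 0, 0, 0)ᵀ = 0. ✓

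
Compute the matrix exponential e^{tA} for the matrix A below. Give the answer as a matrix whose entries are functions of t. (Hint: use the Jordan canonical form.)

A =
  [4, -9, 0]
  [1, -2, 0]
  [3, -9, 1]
e^{tA} =
  [3*t*exp(t) + exp(t), -9*t*exp(t), 0]
  [t*exp(t), -3*t*exp(t) + exp(t), 0]
  [3*t*exp(t), -9*t*exp(t), exp(t)]

Strategy: write A = P · J · P⁻¹ where J is a Jordan canonical form, so e^{tA} = P · e^{tJ} · P⁻¹, and e^{tJ} can be computed block-by-block.

A has Jordan form
J =
  [1, 1, 0]
  [0, 1, 0]
  [0, 0, 1]
(up to reordering of blocks).

Per-block formulas:
  For a 2×2 Jordan block J_2(1): exp(t · J_2(1)) = e^(1t)·(I + t·N), where N is the 2×2 nilpotent shift.
  For a 1×1 block at λ = 1: exp(t · [1]) = [e^(1t)].

After assembling e^{tJ} and conjugating by P, we get:

e^{tA} =
  [3*t*exp(t) + exp(t), -9*t*exp(t), 0]
  [t*exp(t), -3*t*exp(t) + exp(t), 0]
  [3*t*exp(t), -9*t*exp(t), exp(t)]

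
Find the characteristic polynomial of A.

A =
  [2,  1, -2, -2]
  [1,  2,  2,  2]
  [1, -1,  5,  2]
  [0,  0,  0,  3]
x^4 - 12*x^3 + 54*x^2 - 108*x + 81

Expanding det(x·I − A) (e.g. by cofactor expansion or by noting that A is similar to its Jordan form J, which has the same characteristic polynomial as A) gives
  χ_A(x) = x^4 - 12*x^3 + 54*x^2 - 108*x + 81
which factors as (x - 3)^4. The eigenvalues (with algebraic multiplicities) are λ = 3 with multiplicity 4.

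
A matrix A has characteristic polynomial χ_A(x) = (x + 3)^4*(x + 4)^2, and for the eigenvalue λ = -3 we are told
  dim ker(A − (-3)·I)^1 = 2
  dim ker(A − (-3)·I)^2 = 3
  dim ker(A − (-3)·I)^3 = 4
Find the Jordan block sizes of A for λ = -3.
Block sizes for λ = -3: [3, 1]

From the dimensions of kernels of powers, the number of Jordan blocks of size at least j is d_j − d_{j−1} where d_j = dim ker(N^j) (with d_0 = 0). Computing the differences gives [2, 1, 1].
The number of blocks of size exactly k is (#blocks of size ≥ k) − (#blocks of size ≥ k + 1), so the partition is: 1 block(s) of size 1, 1 block(s) of size 3.
In nonincreasing order the block sizes are [3, 1].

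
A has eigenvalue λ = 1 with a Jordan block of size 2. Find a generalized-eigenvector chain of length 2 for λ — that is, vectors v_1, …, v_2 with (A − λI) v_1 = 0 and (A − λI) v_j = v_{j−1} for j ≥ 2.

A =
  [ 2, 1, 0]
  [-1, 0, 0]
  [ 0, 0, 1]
A Jordan chain for λ = 1 of length 2:
v_1 = (1, -1, 0)ᵀ
v_2 = (1, 0, 0)ᵀ

Let N = A − (1)·I. We want v_2 with N^2 v_2 = 0 but N^1 v_2 ≠ 0; then v_{j-1} := N · v_j for j = 2, …, 2.

Pick v_2 = (1, 0, 0)ᵀ.
Then v_1 = N · v_2 = (1, -1, 0)ᵀ.

Sanity check: (A − (1)·I) v_1 = (0, 0, 0)ᵀ = 0. ✓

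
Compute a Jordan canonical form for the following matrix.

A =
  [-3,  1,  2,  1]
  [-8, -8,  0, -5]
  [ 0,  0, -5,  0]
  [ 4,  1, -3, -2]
J_3(-5) ⊕ J_1(-3)

The characteristic polynomial is
  det(x·I − A) = x^4 + 18*x^3 + 120*x^2 + 350*x + 375 = (x + 3)*(x + 5)^3

Eigenvalues and multiplicities (the geometric multiplicity of λ is n − rank(A − λI), which equals the number of Jordan blocks for λ):
  λ = -5: algebraic multiplicity = 3, geometric multiplicity = 1
  λ = -3: algebraic multiplicity = 1, geometric multiplicity = 1

Determining the block sizes for each eigenvalue:
  λ = -5: one block (gm = 1), so the single block has size am = 3 → block sizes [3]
  λ = -3: one block (gm = 1), so the single block has size am = 1 → block sizes [1]

Assembling the blocks gives a Jordan form
J =
  [-5,  1,  0,  0]
  [ 0, -5,  1,  0]
  [ 0,  0, -5,  0]
  [ 0,  0,  0, -3]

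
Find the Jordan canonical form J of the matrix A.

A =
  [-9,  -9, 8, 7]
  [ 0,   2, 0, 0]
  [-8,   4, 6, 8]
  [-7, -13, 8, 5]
J_2(-2) ⊕ J_1(2) ⊕ J_1(6)

The characteristic polynomial is
  det(x·I − A) = x^4 - 4*x^3 - 16*x^2 + 16*x + 48 = (x - 6)*(x - 2)*(x + 2)^2

Eigenvalues and multiplicities (the geometric multiplicity of λ is n − rank(A − λI), which equals the number of Jordan blocks for λ):
  λ = -2: algebraic multiplicity = 2, geometric multiplicity = 1
  λ = 2: algebraic multiplicity = 1, geometric multiplicity = 1
  λ = 6: algebraic multiplicity = 1, geometric multiplicity = 1

Determining the block sizes for each eigenvalue:
  λ = -2: one block (gm = 1), so the single block has size am = 2 → block sizes [2]
  λ = 2: one block (gm = 1), so the single block has size am = 1 → block sizes [1]
  λ = 6: one block (gm = 1), so the single block has size am = 1 → block sizes [1]

Assembling the blocks gives a Jordan form
J =
  [-2,  1, 0, 0]
  [ 0, -2, 0, 0]
  [ 0,  0, 2, 0]
  [ 0,  0, 0, 6]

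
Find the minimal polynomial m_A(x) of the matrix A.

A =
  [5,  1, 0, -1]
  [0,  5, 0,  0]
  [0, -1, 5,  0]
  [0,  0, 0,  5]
x^2 - 10*x + 25

The characteristic polynomial is χ_A(x) = (x - 5)^4, so the eigenvalues are known. The minimal polynomial is
  m_A(x) = Π_λ (x − λ)^{k_λ}
where k_λ is the size of the *largest* Jordan block for λ (equivalently, the smallest k with (A − λI)^k v = 0 for every generalised eigenvector v of λ).

  λ = 5: largest Jordan block has size 2, contributing (x − 5)^2

So m_A(x) = (x - 5)^2 = x^2 - 10*x + 25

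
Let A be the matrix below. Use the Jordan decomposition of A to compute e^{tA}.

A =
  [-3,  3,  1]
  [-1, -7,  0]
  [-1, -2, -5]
e^{tA} =
  [2*t*exp(-5*t) + exp(-5*t), -t^2*exp(-5*t) + 3*t*exp(-5*t), t^2*exp(-5*t) + t*exp(-5*t)]
  [-t*exp(-5*t), t^2*exp(-5*t)/2 - 2*t*exp(-5*t) + exp(-5*t), -t^2*exp(-5*t)/2]
  [-t*exp(-5*t), t^2*exp(-5*t)/2 - 2*t*exp(-5*t), -t^2*exp(-5*t)/2 + exp(-5*t)]

Strategy: write A = P · J · P⁻¹ where J is a Jordan canonical form, so e^{tA} = P · e^{tJ} · P⁻¹, and e^{tJ} can be computed block-by-block.

A has Jordan form
J =
  [-5,  1,  0]
  [ 0, -5,  1]
  [ 0,  0, -5]
(up to reordering of blocks).

Per-block formulas:
  For a 3×3 Jordan block J_3(-5): exp(t · J_3(-5)) = e^(-5t)·(I + t·N + (t^2/2)·N^2), where N is the 3×3 nilpotent shift.

After assembling e^{tJ} and conjugating by P, we get:

e^{tA} =
  [2*t*exp(-5*t) + exp(-5*t), -t^2*exp(-5*t) + 3*t*exp(-5*t), t^2*exp(-5*t) + t*exp(-5*t)]
  [-t*exp(-5*t), t^2*exp(-5*t)/2 - 2*t*exp(-5*t) + exp(-5*t), -t^2*exp(-5*t)/2]
  [-t*exp(-5*t), t^2*exp(-5*t)/2 - 2*t*exp(-5*t), -t^2*exp(-5*t)/2 + exp(-5*t)]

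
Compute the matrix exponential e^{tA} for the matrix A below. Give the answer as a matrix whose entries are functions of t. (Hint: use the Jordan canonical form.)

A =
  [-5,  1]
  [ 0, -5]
e^{tA} =
  [exp(-5*t), t*exp(-5*t)]
  [0, exp(-5*t)]

Strategy: write A = P · J · P⁻¹ where J is a Jordan canonical form, so e^{tA} = P · e^{tJ} · P⁻¹, and e^{tJ} can be computed block-by-block.

A has Jordan form
J =
  [-5,  1]
  [ 0, -5]
(up to reordering of blocks).

Per-block formulas:
  For a 2×2 Jordan block J_2(-5): exp(t · J_2(-5)) = e^(-5t)·(I + t·N), where N is the 2×2 nilpotent shift.

After assembling e^{tJ} and conjugating by P, we get:

e^{tA} =
  [exp(-5*t), t*exp(-5*t)]
  [0, exp(-5*t)]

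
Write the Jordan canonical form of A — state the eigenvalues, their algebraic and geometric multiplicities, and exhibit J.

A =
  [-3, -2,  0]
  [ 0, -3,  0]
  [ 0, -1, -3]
J_2(-3) ⊕ J_1(-3)

The characteristic polynomial is
  det(x·I − A) = x^3 + 9*x^2 + 27*x + 27 = (x + 3)^3

Eigenvalues and multiplicities (the geometric multiplicity of λ is n − rank(A − λI), which equals the number of Jordan blocks for λ):
  λ = -3: algebraic multiplicity = 3, geometric multiplicity = 2

Determining the block sizes for each eigenvalue:
  λ = -3: 2 blocks summing to 3 forces exactly one block of size 2 and the rest size 1 → block sizes [2, 1]

Assembling the blocks gives a Jordan form
J =
  [-3,  1,  0]
  [ 0, -3,  0]
  [ 0,  0, -3]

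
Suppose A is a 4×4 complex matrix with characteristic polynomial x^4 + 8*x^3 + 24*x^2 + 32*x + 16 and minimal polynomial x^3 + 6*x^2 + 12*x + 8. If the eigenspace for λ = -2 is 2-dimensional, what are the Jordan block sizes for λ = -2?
Block sizes for λ = -2: [3, 1]

Step 1 — from the characteristic polynomial, algebraic multiplicity of λ = -2 is 4. From dim ker(A − (-2)·I) = 2, there are exactly 2 Jordan blocks for λ = -2.
Step 2 — from the minimal polynomial, the factor (x + 2)^3 tells us the largest block for λ = -2 has size 3.
Step 3 — with total size 4, 2 blocks, and largest block 3, the block sizes (in nonincreasing order) are [3, 1].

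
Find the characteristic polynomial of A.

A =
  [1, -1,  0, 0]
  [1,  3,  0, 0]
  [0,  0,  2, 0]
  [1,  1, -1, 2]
x^4 - 8*x^3 + 24*x^2 - 32*x + 16

Expanding det(x·I − A) (e.g. by cofactor expansion or by noting that A is similar to its Jordan form J, which has the same characteristic polynomial as A) gives
  χ_A(x) = x^4 - 8*x^3 + 24*x^2 - 32*x + 16
which factors as (x - 2)^4. The eigenvalues (with algebraic multiplicities) are λ = 2 with multiplicity 4.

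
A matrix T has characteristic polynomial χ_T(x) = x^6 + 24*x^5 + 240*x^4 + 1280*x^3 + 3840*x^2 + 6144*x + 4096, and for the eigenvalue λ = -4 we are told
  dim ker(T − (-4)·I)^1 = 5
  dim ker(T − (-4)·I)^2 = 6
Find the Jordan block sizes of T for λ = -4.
Block sizes for λ = -4: [2, 1, 1, 1, 1]

From the dimensions of kernels of powers, the number of Jordan blocks of size at least j is d_j − d_{j−1} where d_j = dim ker(N^j) (with d_0 = 0). Computing the differences gives [5, 1].
The number of blocks of size exactly k is (#blocks of size ≥ k) − (#blocks of size ≥ k + 1), so the partition is: 4 block(s) of size 1, 1 block(s) of size 2.
In nonincreasing order the block sizes are [2, 1, 1, 1, 1].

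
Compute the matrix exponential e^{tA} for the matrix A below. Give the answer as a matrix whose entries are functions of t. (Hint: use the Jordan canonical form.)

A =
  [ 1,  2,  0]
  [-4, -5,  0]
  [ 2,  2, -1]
e^{tA} =
  [2*exp(-t) - exp(-3*t), exp(-t) - exp(-3*t), 0]
  [-2*exp(-t) + 2*exp(-3*t), -exp(-t) + 2*exp(-3*t), 0]
  [exp(-t) - exp(-3*t), exp(-t) - exp(-3*t), exp(-t)]

Strategy: write A = P · J · P⁻¹ where J is a Jordan canonical form, so e^{tA} = P · e^{tJ} · P⁻¹, and e^{tJ} can be computed block-by-block.

A has Jordan form
J =
  [-3,  0,  0]
  [ 0, -1,  0]
  [ 0,  0, -1]
(up to reordering of blocks).

Per-block formulas:
  For a 1×1 block at λ = -3: exp(t · [-3]) = [e^(-3t)].
  For a 1×1 block at λ = -1: exp(t · [-1]) = [e^(-1t)].

After assembling e^{tJ} and conjugating by P, we get:

e^{tA} =
  [2*exp(-t) - exp(-3*t), exp(-t) - exp(-3*t), 0]
  [-2*exp(-t) + 2*exp(-3*t), -exp(-t) + 2*exp(-3*t), 0]
  [exp(-t) - exp(-3*t), exp(-t) - exp(-3*t), exp(-t)]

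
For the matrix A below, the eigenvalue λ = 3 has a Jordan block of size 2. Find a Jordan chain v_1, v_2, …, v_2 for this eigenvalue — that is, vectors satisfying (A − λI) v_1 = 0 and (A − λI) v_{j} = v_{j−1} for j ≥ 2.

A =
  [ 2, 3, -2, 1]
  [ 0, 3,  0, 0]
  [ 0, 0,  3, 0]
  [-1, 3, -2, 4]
A Jordan chain for λ = 3 of length 2:
v_1 = (-1, 0, 0, -1)ᵀ
v_2 = (1, 0, 0, 0)ᵀ

Let N = A − (3)·I. We want v_2 with N^2 v_2 = 0 but N^1 v_2 ≠ 0; then v_{j-1} := N · v_j for j = 2, …, 2.

Pick v_2 = (1, 0, 0, 0)ᵀ.
Then v_1 = N · v_2 = (-1, 0, 0, -1)ᵀ.

Sanity check: (A − (3)·I) v_1 = (0, 0, 0, 0)ᵀ = 0. ✓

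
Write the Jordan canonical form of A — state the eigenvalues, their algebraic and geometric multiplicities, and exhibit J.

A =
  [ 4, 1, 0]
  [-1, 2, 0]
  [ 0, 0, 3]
J_2(3) ⊕ J_1(3)

The characteristic polynomial is
  det(x·I − A) = x^3 - 9*x^2 + 27*x - 27 = (x - 3)^3

Eigenvalues and multiplicities (the geometric multiplicity of λ is n − rank(A − λI), which equals the number of Jordan blocks for λ):
  λ = 3: algebraic multiplicity = 3, geometric multiplicity = 2

Determining the block sizes for each eigenvalue:
  λ = 3: 2 blocks summing to 3 forces exactly one block of size 2 and the rest size 1 → block sizes [2, 1]

Assembling the blocks gives a Jordan form
J =
  [3, 1, 0]
  [0, 3, 0]
  [0, 0, 3]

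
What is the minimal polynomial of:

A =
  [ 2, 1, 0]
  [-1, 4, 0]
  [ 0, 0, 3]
x^2 - 6*x + 9

The characteristic polynomial is χ_A(x) = (x - 3)^3, so the eigenvalues are known. The minimal polynomial is
  m_A(x) = Π_λ (x − λ)^{k_λ}
where k_λ is the size of the *largest* Jordan block for λ (equivalently, the smallest k with (A − λI)^k v = 0 for every generalised eigenvector v of λ).

  λ = 3: largest Jordan block has size 2, contributing (x − 3)^2

So m_A(x) = (x - 3)^2 = x^2 - 6*x + 9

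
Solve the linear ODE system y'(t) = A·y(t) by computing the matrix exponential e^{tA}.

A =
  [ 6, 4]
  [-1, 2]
e^{tA} =
  [2*t*exp(4*t) + exp(4*t), 4*t*exp(4*t)]
  [-t*exp(4*t), -2*t*exp(4*t) + exp(4*t)]

Strategy: write A = P · J · P⁻¹ where J is a Jordan canonical form, so e^{tA} = P · e^{tJ} · P⁻¹, and e^{tJ} can be computed block-by-block.

A has Jordan form
J =
  [4, 1]
  [0, 4]
(up to reordering of blocks).

Per-block formulas:
  For a 2×2 Jordan block J_2(4): exp(t · J_2(4)) = e^(4t)·(I + t·N), where N is the 2×2 nilpotent shift.

After assembling e^{tJ} and conjugating by P, we get:

e^{tA} =
  [2*t*exp(4*t) + exp(4*t), 4*t*exp(4*t)]
  [-t*exp(4*t), -2*t*exp(4*t) + exp(4*t)]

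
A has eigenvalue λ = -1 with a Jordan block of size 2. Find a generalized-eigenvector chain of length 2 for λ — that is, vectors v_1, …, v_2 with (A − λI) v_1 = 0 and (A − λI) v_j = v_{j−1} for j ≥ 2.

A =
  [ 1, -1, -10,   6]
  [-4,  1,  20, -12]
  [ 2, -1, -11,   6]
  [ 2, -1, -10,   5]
A Jordan chain for λ = -1 of length 2:
v_1 = (2, -4, 2, 2)ᵀ
v_2 = (1, 0, 0, 0)ᵀ

Let N = A − (-1)·I. We want v_2 with N^2 v_2 = 0 but N^1 v_2 ≠ 0; then v_{j-1} := N · v_j for j = 2, …, 2.

Pick v_2 = (1, 0, 0, 0)ᵀ.
Then v_1 = N · v_2 = (2, -4, 2, 2)ᵀ.

Sanity check: (A − (-1)·I) v_1 = (0, 0, 0, 0)ᵀ = 0. ✓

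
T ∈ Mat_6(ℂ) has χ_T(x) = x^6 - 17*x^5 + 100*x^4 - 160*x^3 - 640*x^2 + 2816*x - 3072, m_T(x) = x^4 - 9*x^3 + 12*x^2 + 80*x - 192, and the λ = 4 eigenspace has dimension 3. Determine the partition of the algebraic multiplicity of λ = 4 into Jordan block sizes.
Block sizes for λ = 4: [3, 1, 1]

Step 1 — from the characteristic polynomial, algebraic multiplicity of λ = 4 is 5. From dim ker(T − (4)·I) = 3, there are exactly 3 Jordan blocks for λ = 4.
Step 2 — from the minimal polynomial, the factor (x − 4)^3 tells us the largest block for λ = 4 has size 3.
Step 3 — with total size 5, 3 blocks, and largest block 3, the block sizes (in nonincreasing order) are [3, 1, 1].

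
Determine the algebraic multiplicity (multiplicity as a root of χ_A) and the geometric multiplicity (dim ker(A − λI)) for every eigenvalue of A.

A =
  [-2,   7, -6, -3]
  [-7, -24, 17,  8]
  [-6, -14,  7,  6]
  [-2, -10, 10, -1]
λ = -5: alg = 4, geom = 2

Step 1 — factor the characteristic polynomial to read off the algebraic multiplicities:
  χ_A(x) = (x + 5)^4

Step 2 — compute geometric multiplicities via the rank-nullity identity g(λ) = n − rank(A − λI):
  rank(A − (-5)·I) = 2, so dim ker(A − (-5)·I) = n − 2 = 2

Summary:
  λ = -5: algebraic multiplicity = 4, geometric multiplicity = 2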